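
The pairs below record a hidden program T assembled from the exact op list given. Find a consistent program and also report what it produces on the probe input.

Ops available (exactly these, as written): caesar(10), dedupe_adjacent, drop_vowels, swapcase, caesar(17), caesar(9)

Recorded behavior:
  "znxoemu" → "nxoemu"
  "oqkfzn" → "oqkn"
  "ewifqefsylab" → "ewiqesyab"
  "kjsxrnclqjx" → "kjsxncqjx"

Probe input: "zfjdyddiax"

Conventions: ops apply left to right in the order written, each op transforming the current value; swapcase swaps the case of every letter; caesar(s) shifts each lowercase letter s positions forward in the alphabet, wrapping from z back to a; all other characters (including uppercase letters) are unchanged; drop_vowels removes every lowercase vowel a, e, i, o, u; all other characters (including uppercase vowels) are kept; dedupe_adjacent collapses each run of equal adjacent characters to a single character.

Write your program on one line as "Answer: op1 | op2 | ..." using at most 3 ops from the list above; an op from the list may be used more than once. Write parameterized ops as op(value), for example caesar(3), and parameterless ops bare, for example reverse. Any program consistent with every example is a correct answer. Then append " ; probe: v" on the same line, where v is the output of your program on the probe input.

caesar(9) | drop_vowels | caesar(17) ; probe: "jdyddiax"

Check, running the answer program on each example:
  "znxoemu" -> "iwgxnvd" -> "wgxnvd" -> "nxoemu"
  "oqkfzn" -> "xztoiw" -> "xztw" -> "oqkn"
  "ewifqefsylab" -> "nfroznobhujk" -> "nfrznbhjk" -> "ewiqesyab"
  "kjsxrnclqjx" -> "tsbgawluzsg" -> "tsbgwlzsg" -> "kjsxncqjx"
  probe: "zfjdyddiax" -> "iosmhmmrjg" -> "smhmmrjg" -> "jdyddiax"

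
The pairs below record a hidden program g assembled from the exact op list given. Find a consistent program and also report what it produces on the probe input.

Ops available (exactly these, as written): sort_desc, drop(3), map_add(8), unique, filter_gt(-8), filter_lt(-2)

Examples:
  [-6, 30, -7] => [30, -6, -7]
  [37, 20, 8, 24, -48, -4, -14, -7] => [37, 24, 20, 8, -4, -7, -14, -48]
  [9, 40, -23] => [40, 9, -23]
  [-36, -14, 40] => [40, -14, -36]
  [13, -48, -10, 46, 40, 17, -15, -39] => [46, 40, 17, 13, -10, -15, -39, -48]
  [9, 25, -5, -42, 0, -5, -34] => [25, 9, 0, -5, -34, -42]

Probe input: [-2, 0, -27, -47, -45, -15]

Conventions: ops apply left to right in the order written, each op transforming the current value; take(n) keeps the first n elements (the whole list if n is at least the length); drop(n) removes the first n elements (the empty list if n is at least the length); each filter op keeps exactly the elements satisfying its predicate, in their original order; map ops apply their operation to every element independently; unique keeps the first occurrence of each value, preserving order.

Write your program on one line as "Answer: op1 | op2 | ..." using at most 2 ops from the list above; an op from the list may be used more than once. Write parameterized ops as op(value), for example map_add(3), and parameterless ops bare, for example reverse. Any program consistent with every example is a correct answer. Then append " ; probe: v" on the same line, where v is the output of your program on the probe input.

unique | sort_desc ; probe: [0, -2, -15, -27, -45, -47]

Check, running the answer program on each example:
  [-6, 30, -7] -> [-6, 30, -7] -> [30, -6, -7]
  [37, 20, 8, 24, -48, -4, -14, -7] -> [37, 20, 8, 24, -48, -4, -14, -7] -> [37, 24, 20, 8, -4, -7, -14, -48]
  [9, 40, -23] -> [9, 40, -23] -> [40, 9, -23]
  [-36, -14, 40] -> [-36, -14, 40] -> [40, -14, -36]
  [13, -48, -10, 46, 40, 17, -15, -39] -> [13, -48, -10, 46, 40, 17, -15, -39] -> [46, 40, 17, 13, -10, -15, -39, -48]
  [9, 25, -5, -42, 0, -5, -34] -> [9, 25, -5, -42, 0, -34] -> [25, 9, 0, -5, -34, -42]
  probe: [-2, 0, -27, -47, -45, -15] -> [-2, 0, -27, -47, -45, -15] -> [0, -2, -15, -27, -45, -47]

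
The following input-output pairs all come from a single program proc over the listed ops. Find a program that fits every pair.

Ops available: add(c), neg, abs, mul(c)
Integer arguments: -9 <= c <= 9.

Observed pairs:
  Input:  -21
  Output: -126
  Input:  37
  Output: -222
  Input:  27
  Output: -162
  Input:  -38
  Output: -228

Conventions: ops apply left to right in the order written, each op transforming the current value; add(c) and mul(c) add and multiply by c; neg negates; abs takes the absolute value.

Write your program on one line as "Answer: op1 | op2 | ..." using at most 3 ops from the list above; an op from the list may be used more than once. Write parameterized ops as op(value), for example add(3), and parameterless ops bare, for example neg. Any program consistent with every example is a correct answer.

abs | mul(-6)

Check, running the answer program on each example:
  -21 -> 21 -> -126
  37 -> 37 -> -222
  27 -> 27 -> -162
  -38 -> 38 -> -228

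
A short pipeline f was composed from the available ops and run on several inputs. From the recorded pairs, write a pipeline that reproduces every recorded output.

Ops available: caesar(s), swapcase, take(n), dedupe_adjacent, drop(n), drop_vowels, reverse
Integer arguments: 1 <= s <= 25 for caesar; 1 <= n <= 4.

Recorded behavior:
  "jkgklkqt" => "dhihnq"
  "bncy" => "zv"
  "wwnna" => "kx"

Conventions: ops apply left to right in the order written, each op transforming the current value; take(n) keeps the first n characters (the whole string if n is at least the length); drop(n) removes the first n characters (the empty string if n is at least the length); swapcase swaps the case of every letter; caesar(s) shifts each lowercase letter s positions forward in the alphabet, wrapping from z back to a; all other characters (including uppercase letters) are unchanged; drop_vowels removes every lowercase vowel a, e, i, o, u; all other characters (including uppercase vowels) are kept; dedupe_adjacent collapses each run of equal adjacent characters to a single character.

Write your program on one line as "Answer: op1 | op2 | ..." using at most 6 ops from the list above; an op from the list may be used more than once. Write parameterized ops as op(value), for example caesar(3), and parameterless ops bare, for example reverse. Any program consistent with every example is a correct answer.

drop(2) | reverse | caesar(23) | dedupe_adjacent | reverse

Check, running the answer program on each example:
  "jkgklkqt" -> "gklkqt" -> "tqklkg" -> "qnhihd" -> "qnhihd" -> "dhihnq"
  "bncy" -> "cy" -> "yc" -> "vz" -> "vz" -> "zv"
  "wwnna" -> "nna" -> "ann" -> "xkk" -> "xk" -> "kx"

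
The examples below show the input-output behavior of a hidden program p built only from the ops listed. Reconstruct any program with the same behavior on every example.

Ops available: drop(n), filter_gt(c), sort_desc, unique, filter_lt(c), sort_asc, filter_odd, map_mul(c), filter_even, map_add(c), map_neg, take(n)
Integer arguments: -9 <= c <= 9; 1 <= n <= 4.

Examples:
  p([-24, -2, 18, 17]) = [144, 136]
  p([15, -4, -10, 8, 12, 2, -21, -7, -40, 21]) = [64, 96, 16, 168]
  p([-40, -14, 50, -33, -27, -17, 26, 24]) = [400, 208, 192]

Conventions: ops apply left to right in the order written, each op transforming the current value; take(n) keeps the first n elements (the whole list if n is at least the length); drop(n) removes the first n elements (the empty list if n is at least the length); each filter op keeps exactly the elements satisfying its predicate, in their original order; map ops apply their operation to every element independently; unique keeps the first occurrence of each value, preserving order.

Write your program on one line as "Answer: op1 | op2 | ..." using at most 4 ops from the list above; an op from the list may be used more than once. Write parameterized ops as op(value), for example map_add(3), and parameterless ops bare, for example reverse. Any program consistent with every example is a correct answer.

drop(1) | map_mul(8) | filter_gt(-1)

Check, running the answer program on each example:
  [-24, -2, 18, 17] -> [-2, 18, 17] -> [-16, 144, 136] -> [144, 136]
  [15, -4, -10, 8, 12, 2, -21, -7, -40, 21] -> [-4, -10, 8, 12, 2, -21, -7, -40, 21] -> [-32, -80, 64, 96, 16, -168, -56, -320, 168] -> [64, 96, 16, 168]
  [-40, -14, 50, -33, -27, -17, 26, 24] -> [-14, 50, -33, -27, -17, 26, 24] -> [-112, 400, -264, -216, -136, 208, 192] -> [400, 208, 192]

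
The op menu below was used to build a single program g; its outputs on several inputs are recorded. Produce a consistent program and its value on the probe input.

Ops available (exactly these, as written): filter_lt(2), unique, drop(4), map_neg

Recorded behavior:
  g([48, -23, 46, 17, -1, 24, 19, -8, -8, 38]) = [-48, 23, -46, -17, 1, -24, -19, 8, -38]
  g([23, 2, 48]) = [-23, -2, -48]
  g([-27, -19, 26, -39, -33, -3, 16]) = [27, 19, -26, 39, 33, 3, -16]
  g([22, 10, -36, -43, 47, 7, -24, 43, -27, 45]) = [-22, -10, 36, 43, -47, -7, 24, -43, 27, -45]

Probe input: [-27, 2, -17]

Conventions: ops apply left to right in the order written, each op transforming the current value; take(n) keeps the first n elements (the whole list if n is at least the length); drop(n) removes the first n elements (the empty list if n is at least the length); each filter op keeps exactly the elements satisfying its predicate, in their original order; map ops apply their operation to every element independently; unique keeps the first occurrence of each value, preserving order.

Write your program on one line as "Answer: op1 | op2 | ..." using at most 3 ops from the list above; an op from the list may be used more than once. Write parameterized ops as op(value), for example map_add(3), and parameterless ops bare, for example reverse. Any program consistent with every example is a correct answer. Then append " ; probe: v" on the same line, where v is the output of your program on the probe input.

map_neg | unique ; probe: [27, -2, 17]

Check, running the answer program on each example:
  [48, -23, 46, 17, -1, 24, 19, -8, -8, 38] -> [-48, 23, -46, -17, 1, -24, -19, 8, 8, -38] -> [-48, 23, -46, -17, 1, -24, -19, 8, -38]
  [23, 2, 48] -> [-23, -2, -48] -> [-23, -2, -48]
  [-27, -19, 26, -39, -33, -3, 16] -> [27, 19, -26, 39, 33, 3, -16] -> [27, 19, -26, 39, 33, 3, -16]
  [22, 10, -36, -43, 47, 7, -24, 43, -27, 45] -> [-22, -10, 36, 43, -47, -7, 24, -43, 27, -45] -> [-22, -10, 36, 43, -47, -7, 24, -43, 27, -45]
  probe: [-27, 2, -17] -> [27, -2, 17] -> [27, -2, 17]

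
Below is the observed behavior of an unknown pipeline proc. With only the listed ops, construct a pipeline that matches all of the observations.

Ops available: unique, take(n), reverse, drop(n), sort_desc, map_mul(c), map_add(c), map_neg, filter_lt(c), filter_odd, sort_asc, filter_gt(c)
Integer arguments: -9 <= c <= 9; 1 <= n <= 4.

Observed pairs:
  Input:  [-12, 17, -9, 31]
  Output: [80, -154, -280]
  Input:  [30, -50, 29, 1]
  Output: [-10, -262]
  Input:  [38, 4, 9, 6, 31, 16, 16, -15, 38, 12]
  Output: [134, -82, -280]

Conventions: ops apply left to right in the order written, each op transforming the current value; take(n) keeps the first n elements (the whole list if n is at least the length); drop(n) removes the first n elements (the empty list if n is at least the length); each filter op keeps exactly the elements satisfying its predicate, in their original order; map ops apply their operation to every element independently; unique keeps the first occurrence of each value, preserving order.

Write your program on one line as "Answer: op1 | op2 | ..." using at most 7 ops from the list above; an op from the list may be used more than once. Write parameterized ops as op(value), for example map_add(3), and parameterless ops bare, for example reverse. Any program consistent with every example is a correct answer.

filter_odd | map_mul(9) | map_add(1) | reverse | map_neg | sort_desc

Check, running the answer program on each example:
  [-12, 17, -9, 31] -> [17, -9, 31] -> [153, -81, 279] -> [154, -80, 280] -> [280, -80, 154] -> [-280, 80, -154] -> [80, -154, -280]
  [30, -50, 29, 1] -> [29, 1] -> [261, 9] -> [262, 10] -> [10, 262] -> [-10, -262] -> [-10, -262]
  [38, 4, 9, 6, 31, 16, 16, -15, 38, 12] -> [9, 31, -15] -> [81, 279, -135] -> [82, 280, -134] -> [-134, 280, 82] -> [134, -280, -82] -> [134, -82, -280]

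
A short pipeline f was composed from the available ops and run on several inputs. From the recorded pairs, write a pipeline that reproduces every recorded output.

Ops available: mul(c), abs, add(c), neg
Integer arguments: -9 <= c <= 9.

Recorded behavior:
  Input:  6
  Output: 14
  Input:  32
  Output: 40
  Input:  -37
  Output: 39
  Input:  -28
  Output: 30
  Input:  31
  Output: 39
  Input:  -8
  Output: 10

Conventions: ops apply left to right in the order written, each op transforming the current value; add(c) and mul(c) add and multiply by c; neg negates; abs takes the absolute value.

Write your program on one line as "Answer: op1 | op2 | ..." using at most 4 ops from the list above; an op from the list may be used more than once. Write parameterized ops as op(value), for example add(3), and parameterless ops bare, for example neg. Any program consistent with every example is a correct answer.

add(4) | add(-1) | abs | add(5)

Check, running the answer program on each example:
  6 -> 10 -> 9 -> 9 -> 14
  32 -> 36 -> 35 -> 35 -> 40
  -37 -> -33 -> -34 -> 34 -> 39
  -28 -> -24 -> -25 -> 25 -> 30
  31 -> 35 -> 34 -> 34 -> 39
  -8 -> -4 -> -5 -> 5 -> 10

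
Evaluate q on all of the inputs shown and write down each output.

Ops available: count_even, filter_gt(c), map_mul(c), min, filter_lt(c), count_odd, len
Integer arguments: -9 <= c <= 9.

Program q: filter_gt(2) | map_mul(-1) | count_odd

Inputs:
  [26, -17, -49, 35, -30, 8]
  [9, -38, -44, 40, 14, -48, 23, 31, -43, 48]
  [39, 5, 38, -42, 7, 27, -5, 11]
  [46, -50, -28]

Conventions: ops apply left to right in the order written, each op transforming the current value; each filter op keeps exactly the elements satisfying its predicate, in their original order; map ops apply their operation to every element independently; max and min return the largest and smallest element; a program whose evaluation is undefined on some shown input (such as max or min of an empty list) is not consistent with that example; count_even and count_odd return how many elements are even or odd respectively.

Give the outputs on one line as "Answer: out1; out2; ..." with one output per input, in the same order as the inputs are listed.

1; 3; 5; 0

Execution, op by op:
  [26, -17, -49, 35, -30, 8] -> [26, 35, 8] -> [-26, -35, -8] -> 1
  [9, -38, -44, 40, 14, -48, 23, 31, -43, 48] -> [9, 40, 14, 23, 31, 48] -> [-9, -40, -14, -23, -31, -48] -> 3
  [39, 5, 38, -42, 7, 27, -5, 11] -> [39, 5, 38, 7, 27, 11] -> [-39, -5, -38, -7, -27, -11] -> 5
  [46, -50, -28] -> [46] -> [-46] -> 0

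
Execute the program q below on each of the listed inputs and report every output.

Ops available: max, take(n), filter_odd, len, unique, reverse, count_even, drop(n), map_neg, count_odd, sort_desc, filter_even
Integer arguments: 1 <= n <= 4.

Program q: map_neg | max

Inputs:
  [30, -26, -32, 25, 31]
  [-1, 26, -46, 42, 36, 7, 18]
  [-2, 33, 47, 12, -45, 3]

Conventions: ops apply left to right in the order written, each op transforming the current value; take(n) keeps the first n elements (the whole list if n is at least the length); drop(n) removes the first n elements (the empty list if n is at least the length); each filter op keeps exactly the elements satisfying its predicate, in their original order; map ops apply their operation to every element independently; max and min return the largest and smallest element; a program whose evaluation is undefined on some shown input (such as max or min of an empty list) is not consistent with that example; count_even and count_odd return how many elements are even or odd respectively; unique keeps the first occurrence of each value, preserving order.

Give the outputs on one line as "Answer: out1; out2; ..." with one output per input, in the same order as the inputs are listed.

Execution, op by op:
  [30, -26, -32, 25, 31] -> [-30, 26, 32, -25, -31] -> 32
  [-1, 26, -46, 42, 36, 7, 18] -> [1, -26, 46, -42, -36, -7, -18] -> 46
  [-2, 33, 47, 12, -45, 3] -> [2, -33, -47, -12, 45, -3] -> 45

32; 46; 45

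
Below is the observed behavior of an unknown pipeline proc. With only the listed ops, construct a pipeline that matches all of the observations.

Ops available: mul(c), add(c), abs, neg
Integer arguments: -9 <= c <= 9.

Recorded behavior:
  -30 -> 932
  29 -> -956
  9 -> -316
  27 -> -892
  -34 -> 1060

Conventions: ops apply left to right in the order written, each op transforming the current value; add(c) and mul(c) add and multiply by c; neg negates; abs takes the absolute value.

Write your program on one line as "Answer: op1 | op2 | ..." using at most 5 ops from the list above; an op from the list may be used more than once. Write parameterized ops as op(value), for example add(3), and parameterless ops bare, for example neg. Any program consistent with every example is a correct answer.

mul(-8) | neg | add(7) | mul(-4)

Check, running the answer program on each example:
  -30 -> 240 -> -240 -> -233 -> 932
  29 -> -232 -> 232 -> 239 -> -956
  9 -> -72 -> 72 -> 79 -> -316
  27 -> -216 -> 216 -> 223 -> -892
  -34 -> 272 -> -272 -> -265 -> 1060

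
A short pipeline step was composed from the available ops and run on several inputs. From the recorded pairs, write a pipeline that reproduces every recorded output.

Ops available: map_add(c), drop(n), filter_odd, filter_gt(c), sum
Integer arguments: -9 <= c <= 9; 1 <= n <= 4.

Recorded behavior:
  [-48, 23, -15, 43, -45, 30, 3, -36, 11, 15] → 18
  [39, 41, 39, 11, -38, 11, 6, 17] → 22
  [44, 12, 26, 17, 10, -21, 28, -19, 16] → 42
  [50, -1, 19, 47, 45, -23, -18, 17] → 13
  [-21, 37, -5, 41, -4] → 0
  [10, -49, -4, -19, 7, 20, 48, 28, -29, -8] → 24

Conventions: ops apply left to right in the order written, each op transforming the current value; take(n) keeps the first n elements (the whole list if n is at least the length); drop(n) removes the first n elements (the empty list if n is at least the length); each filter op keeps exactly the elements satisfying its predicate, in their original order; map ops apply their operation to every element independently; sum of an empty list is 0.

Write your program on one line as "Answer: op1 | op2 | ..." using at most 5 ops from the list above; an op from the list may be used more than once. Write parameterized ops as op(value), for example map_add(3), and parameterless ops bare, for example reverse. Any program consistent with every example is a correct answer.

filter_gt(1) | map_add(-4) | drop(4) | sum

Check, running the answer program on each example:
  [-48, 23, -15, 43, -45, 30, 3, -36, 11, 15] -> [23, 43, 30, 3, 11, 15] -> [19, 39, 26, -1, 7, 11] -> [7, 11] -> 18
  [39, 41, 39, 11, -38, 11, 6, 17] -> [39, 41, 39, 11, 11, 6, 17] -> [35, 37, 35, 7, 7, 2, 13] -> [7, 2, 13] -> 22
  [44, 12, 26, 17, 10, -21, 28, -19, 16] -> [44, 12, 26, 17, 10, 28, 16] -> [40, 8, 22, 13, 6, 24, 12] -> [6, 24, 12] -> 42
  [50, -1, 19, 47, 45, -23, -18, 17] -> [50, 19, 47, 45, 17] -> [46, 15, 43, 41, 13] -> [13] -> 13
  [-21, 37, -5, 41, -4] -> [37, 41] -> [33, 37] -> [] -> 0
  [10, -49, -4, -19, 7, 20, 48, 28, -29, -8] -> [10, 7, 20, 48, 28] -> [6, 3, 16, 44, 24] -> [24] -> 24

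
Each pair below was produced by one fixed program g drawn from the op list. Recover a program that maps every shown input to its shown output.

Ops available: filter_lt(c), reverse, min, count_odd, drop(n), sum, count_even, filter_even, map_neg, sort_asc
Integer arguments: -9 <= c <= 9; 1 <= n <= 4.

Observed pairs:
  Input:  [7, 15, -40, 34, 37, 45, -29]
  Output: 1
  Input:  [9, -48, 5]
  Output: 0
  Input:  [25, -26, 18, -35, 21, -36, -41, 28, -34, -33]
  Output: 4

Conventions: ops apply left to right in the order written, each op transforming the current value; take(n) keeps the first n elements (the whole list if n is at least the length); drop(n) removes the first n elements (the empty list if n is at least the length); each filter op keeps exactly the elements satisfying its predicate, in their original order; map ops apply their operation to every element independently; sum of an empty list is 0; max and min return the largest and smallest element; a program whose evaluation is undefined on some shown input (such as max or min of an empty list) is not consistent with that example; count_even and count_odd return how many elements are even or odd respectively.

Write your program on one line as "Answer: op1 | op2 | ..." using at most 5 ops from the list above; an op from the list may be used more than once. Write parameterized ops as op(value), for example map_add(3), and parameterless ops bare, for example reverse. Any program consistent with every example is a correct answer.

sort_asc | drop(2) | filter_even | count_even

Check, running the answer program on each example:
  [7, 15, -40, 34, 37, 45, -29] -> [-40, -29, 7, 15, 34, 37, 45] -> [7, 15, 34, 37, 45] -> [34] -> 1
  [9, -48, 5] -> [-48, 5, 9] -> [9] -> [] -> 0
  [25, -26, 18, -35, 21, -36, -41, 28, -34, -33] -> [-41, -36, -35, -34, -33, -26, 18, 21, 25, 28] -> [-35, -34, -33, -26, 18, 21, 25, 28] -> [-34, -26, 18, 28] -> 4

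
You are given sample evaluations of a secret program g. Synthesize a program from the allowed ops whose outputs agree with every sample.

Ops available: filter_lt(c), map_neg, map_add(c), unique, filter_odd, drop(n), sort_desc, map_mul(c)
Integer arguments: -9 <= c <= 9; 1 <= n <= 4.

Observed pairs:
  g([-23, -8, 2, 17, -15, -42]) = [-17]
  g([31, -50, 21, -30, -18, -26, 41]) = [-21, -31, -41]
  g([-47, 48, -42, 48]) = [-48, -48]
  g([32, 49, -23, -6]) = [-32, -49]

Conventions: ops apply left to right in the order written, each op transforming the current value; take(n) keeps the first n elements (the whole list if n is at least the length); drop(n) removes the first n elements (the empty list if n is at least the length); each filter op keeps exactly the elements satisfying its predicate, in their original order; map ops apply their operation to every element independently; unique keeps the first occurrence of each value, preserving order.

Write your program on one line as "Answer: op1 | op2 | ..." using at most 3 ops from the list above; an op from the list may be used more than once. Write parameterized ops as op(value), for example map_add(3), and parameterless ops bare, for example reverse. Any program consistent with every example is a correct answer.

map_neg | filter_lt(-9) | sort_desc

Check, running the answer program on each example:
  [-23, -8, 2, 17, -15, -42] -> [23, 8, -2, -17, 15, 42] -> [-17] -> [-17]
  [31, -50, 21, -30, -18, -26, 41] -> [-31, 50, -21, 30, 18, 26, -41] -> [-31, -21, -41] -> [-21, -31, -41]
  [-47, 48, -42, 48] -> [47, -48, 42, -48] -> [-48, -48] -> [-48, -48]
  [32, 49, -23, -6] -> [-32, -49, 23, 6] -> [-32, -49] -> [-32, -49]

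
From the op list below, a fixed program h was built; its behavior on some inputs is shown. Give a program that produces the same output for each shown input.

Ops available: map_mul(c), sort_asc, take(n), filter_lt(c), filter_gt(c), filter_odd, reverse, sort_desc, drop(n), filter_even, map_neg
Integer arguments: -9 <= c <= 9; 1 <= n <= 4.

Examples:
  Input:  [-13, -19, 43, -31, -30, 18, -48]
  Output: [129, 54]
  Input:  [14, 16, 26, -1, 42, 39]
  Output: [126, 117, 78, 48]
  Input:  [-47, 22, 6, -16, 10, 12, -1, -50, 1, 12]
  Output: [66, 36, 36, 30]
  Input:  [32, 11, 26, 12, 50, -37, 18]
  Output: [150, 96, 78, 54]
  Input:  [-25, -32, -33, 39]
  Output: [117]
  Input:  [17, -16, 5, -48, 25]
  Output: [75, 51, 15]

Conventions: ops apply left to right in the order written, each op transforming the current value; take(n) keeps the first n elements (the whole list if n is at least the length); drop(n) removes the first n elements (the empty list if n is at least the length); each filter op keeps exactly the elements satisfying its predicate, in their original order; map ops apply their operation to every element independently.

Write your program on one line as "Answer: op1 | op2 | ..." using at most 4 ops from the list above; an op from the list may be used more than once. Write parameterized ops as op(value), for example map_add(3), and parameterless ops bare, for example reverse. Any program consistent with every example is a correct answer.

sort_desc | map_mul(3) | take(4) | filter_gt(-6)

Check, running the answer program on each example:
  [-13, -19, 43, -31, -30, 18, -48] -> [43, 18, -13, -19, -30, -31, -48] -> [129, 54, -39, -57, -90, -93, -144] -> [129, 54, -39, -57] -> [129, 54]
  [14, 16, 26, -1, 42, 39] -> [42, 39, 26, 16, 14, -1] -> [126, 117, 78, 48, 42, -3] -> [126, 117, 78, 48] -> [126, 117, 78, 48]
  [-47, 22, 6, -16, 10, 12, -1, -50, 1, 12] -> [22, 12, 12, 10, 6, 1, -1, -16, -47, -50] -> [66, 36, 36, 30, 18, 3, -3, -48, -141, -150] -> [66, 36, 36, 30] -> [66, 36, 36, 30]
  [32, 11, 26, 12, 50, -37, 18] -> [50, 32, 26, 18, 12, 11, -37] -> [150, 96, 78, 54, 36, 33, -111] -> [150, 96, 78, 54] -> [150, 96, 78, 54]
  [-25, -32, -33, 39] -> [39, -25, -32, -33] -> [117, -75, -96, -99] -> [117, -75, -96, -99] -> [117]
  [17, -16, 5, -48, 25] -> [25, 17, 5, -16, -48] -> [75, 51, 15, -48, -144] -> [75, 51, 15, -48] -> [75, 51, 15]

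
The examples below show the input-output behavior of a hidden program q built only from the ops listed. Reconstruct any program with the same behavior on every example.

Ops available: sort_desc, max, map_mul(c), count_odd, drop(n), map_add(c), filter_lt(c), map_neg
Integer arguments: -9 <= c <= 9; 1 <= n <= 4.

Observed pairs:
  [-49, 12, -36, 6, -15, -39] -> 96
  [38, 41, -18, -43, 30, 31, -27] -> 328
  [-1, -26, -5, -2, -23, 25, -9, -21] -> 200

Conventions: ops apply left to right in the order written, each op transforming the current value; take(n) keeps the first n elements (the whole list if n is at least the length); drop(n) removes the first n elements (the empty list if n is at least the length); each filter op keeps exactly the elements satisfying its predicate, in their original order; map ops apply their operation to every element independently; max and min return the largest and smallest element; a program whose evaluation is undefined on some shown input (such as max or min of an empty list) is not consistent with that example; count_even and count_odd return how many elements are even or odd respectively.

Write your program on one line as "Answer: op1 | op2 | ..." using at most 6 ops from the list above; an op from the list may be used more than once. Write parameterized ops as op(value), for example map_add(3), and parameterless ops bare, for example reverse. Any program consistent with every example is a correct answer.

sort_desc | map_mul(-8) | filter_lt(9) | map_neg | max

Check, running the answer program on each example:
  [-49, 12, -36, 6, -15, -39] -> [12, 6, -15, -36, -39, -49] -> [-96, -48, 120, 288, 312, 392] -> [-96, -48] -> [96, 48] -> 96
  [38, 41, -18, -43, 30, 31, -27] -> [41, 38, 31, 30, -18, -27, -43] -> [-328, -304, -248, -240, 144, 216, 344] -> [-328, -304, -248, -240] -> [328, 304, 248, 240] -> 328
  [-1, -26, -5, -2, -23, 25, -9, -21] -> [25, -1, -2, -5, -9, -21, -23, -26] -> [-200, 8, 16, 40, 72, 168, 184, 208] -> [-200, 8] -> [200, -8] -> 200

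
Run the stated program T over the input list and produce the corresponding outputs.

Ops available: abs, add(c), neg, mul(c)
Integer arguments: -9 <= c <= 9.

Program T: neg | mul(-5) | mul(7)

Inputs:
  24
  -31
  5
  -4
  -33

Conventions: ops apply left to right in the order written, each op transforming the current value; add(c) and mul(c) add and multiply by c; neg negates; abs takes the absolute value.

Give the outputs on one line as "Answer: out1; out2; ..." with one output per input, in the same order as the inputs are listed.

840; -1085; 175; -140; -1155

Execution, op by op:
  24 -> -24 -> 120 -> 840
  -31 -> 31 -> -155 -> -1085
  5 -> -5 -> 25 -> 175
  -4 -> 4 -> -20 -> -140
  -33 -> 33 -> -165 -> -1155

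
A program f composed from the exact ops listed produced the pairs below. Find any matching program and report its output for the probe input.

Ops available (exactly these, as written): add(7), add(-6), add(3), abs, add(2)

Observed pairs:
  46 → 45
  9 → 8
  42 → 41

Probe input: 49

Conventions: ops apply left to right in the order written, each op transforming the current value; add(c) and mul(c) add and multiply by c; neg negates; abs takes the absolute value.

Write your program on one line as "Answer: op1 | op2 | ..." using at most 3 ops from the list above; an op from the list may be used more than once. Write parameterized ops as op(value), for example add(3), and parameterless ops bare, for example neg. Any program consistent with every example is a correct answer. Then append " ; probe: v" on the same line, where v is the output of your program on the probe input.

add(3) | add(2) | add(-6) ; probe: 48

Check, running the answer program on each example:
  46 -> 49 -> 51 -> 45
  9 -> 12 -> 14 -> 8
  42 -> 45 -> 47 -> 41
  probe: 49 -> 52 -> 54 -> 48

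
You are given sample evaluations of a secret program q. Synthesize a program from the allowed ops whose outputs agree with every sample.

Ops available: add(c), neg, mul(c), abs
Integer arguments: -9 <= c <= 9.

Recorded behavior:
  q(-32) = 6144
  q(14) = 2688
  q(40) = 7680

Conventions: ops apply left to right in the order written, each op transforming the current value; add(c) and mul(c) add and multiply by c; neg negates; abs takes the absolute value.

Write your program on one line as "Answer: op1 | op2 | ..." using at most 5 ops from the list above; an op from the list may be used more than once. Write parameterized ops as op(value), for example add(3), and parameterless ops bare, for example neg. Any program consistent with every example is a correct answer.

abs | mul(8) | mul(6) | mul(4)

Check, running the answer program on each example:
  -32 -> 32 -> 256 -> 1536 -> 6144
  14 -> 14 -> 112 -> 672 -> 2688
  40 -> 40 -> 320 -> 1920 -> 7680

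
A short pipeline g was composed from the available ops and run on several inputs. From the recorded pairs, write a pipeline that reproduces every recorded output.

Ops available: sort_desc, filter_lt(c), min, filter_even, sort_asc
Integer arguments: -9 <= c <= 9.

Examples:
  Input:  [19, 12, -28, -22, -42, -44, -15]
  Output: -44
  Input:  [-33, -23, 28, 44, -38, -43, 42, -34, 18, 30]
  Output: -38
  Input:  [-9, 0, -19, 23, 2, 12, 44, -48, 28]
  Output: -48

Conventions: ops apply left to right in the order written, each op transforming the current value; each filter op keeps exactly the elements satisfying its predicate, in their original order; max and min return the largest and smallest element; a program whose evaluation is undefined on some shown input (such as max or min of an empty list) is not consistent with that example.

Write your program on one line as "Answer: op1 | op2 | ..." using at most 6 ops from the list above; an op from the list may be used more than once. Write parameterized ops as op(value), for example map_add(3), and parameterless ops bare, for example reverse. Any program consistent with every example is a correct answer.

sort_asc | filter_lt(5) | filter_lt(-3) | sort_desc | filter_even | min

Check, running the answer program on each example:
  [19, 12, -28, -22, -42, -44, -15] -> [-44, -42, -28, -22, -15, 12, 19] -> [-44, -42, -28, -22, -15] -> [-44, -42, -28, -22, -15] -> [-15, -22, -28, -42, -44] -> [-22, -28, -42, -44] -> -44
  [-33, -23, 28, 44, -38, -43, 42, -34, 18, 30] -> [-43, -38, -34, -33, -23, 18, 28, 30, 42, 44] -> [-43, -38, -34, -33, -23] -> [-43, -38, -34, -33, -23] -> [-23, -33, -34, -38, -43] -> [-34, -38] -> -38
  [-9, 0, -19, 23, 2, 12, 44, -48, 28] -> [-48, -19, -9, 0, 2, 12, 23, 28, 44] -> [-48, -19, -9, 0, 2] -> [-48, -19, -9] -> [-9, -19, -48] -> [-48] -> -48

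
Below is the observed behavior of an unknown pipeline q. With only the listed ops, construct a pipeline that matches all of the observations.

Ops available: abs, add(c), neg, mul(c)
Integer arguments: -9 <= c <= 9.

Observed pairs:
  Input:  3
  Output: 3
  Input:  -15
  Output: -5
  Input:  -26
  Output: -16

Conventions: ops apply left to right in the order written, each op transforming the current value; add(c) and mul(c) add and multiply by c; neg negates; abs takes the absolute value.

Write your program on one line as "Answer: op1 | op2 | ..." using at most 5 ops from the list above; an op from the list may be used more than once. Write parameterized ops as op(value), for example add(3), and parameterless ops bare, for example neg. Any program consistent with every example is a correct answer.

add(2) | abs | add(-8) | neg

Check, running the answer program on each example:
  3 -> 5 -> 5 -> -3 -> 3
  -15 -> -13 -> 13 -> 5 -> -5
  -26 -> -24 -> 24 -> 16 -> -16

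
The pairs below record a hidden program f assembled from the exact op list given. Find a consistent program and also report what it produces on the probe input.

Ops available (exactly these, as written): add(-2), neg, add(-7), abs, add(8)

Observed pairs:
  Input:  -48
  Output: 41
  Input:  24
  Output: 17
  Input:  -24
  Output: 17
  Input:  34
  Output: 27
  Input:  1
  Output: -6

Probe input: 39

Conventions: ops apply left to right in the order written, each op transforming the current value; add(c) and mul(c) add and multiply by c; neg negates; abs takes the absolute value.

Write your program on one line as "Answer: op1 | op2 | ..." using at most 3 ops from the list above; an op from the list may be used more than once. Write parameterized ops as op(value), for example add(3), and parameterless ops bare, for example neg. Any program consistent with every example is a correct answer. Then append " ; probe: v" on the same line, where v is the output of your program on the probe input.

neg | abs | add(-7) ; probe: 32

Check, running the answer program on each example:
  -48 -> 48 -> 48 -> 41
  24 -> -24 -> 24 -> 17
  -24 -> 24 -> 24 -> 17
  34 -> -34 -> 34 -> 27
  1 -> -1 -> 1 -> -6
  probe: 39 -> -39 -> 39 -> 32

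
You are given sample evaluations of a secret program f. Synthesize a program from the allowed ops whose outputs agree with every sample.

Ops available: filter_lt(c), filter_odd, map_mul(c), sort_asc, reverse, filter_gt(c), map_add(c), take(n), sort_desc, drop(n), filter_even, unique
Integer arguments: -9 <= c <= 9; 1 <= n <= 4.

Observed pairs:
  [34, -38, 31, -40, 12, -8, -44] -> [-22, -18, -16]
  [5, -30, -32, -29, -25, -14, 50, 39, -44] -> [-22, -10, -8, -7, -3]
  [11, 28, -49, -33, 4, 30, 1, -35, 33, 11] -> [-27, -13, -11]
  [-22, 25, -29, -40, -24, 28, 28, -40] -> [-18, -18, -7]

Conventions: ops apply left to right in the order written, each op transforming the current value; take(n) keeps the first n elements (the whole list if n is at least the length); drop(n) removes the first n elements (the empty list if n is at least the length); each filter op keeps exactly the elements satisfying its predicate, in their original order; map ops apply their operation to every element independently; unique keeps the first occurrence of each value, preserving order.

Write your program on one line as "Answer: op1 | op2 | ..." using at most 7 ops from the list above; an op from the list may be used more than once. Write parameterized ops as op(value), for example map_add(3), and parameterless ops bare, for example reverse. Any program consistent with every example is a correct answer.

reverse | map_add(7) | map_add(8) | map_add(7) | filter_lt(-2) | sort_asc

Check, running the answer program on each example:
  [34, -38, 31, -40, 12, -8, -44] -> [-44, -8, 12, -40, 31, -38, 34] -> [-37, -1, 19, -33, 38, -31, 41] -> [-29, 7, 27, -25, 46, -23, 49] -> [-22, 14, 34, -18, 53, -16, 56] -> [-22, -18, -16] -> [-22, -18, -16]
  [5, -30, -32, -29, -25, -14, 50, 39, -44] -> [-44, 39, 50, -14, -25, -29, -32, -30, 5] -> [-37, 46, 57, -7, -18, -22, -25, -23, 12] -> [-29, 54, 65, 1, -10, -14, -17, -15, 20] -> [-22, 61, 72, 8, -3, -7, -10, -8, 27] -> [-22, -3, -7, -10, -8] -> [-22, -10, -8, -7, -3]
  [11, 28, -49, -33, 4, 30, 1, -35, 33, 11] -> [11, 33, -35, 1, 30, 4, -33, -49, 28, 11] -> [18, 40, -28, 8, 37, 11, -26, -42, 35, 18] -> [26, 48, -20, 16, 45, 19, -18, -34, 43, 26] -> [33, 55, -13, 23, 52, 26, -11, -27, 50, 33] -> [-13, -11, -27] -> [-27, -13, -11]
  [-22, 25, -29, -40, -24, 28, 28, -40] -> [-40, 28, 28, -24, -40, -29, 25, -22] -> [-33, 35, 35, -17, -33, -22, 32, -15] -> [-25, 43, 43, -9, -25, -14, 40, -7] -> [-18, 50, 50, -2, -18, -7, 47, 0] -> [-18, -18, -7] -> [-18, -18, -7]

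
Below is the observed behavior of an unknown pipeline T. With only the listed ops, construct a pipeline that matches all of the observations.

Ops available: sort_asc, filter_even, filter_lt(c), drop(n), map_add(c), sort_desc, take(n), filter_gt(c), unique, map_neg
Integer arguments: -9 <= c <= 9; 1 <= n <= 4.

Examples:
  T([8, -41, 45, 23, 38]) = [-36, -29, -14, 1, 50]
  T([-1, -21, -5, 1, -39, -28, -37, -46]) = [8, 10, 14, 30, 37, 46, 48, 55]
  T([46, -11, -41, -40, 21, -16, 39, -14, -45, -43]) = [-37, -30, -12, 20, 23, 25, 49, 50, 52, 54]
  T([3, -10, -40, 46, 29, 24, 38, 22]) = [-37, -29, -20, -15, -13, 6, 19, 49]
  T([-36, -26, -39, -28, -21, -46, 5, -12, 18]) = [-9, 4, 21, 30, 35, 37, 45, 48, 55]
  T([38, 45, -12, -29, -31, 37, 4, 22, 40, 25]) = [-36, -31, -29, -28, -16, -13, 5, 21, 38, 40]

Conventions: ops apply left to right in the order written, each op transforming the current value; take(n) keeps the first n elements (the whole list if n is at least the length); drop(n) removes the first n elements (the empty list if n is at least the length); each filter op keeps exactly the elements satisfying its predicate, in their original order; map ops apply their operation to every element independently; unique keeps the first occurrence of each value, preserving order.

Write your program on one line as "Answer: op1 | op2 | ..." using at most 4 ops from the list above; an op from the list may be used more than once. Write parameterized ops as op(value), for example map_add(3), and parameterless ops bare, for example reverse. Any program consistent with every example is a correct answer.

map_add(-2) | map_add(-7) | sort_desc | map_neg

Check, running the answer program on each example:
  [8, -41, 45, 23, 38] -> [6, -43, 43, 21, 36] -> [-1, -50, 36, 14, 29] -> [36, 29, 14, -1, -50] -> [-36, -29, -14, 1, 50]
  [-1, -21, -5, 1, -39, -28, -37, -46] -> [-3, -23, -7, -1, -41, -30, -39, -48] -> [-10, -30, -14, -8, -48, -37, -46, -55] -> [-8, -10, -14, -30, -37, -46, -48, -55] -> [8, 10, 14, 30, 37, 46, 48, 55]
  [46, -11, -41, -40, 21, -16, 39, -14, -45, -43] -> [44, -13, -43, -42, 19, -18, 37, -16, -47, -45] -> [37, -20, -50, -49, 12, -25, 30, -23, -54, -52] -> [37, 30, 12, -20, -23, -25, -49, -50, -52, -54] -> [-37, -30, -12, 20, 23, 25, 49, 50, 52, 54]
  [3, -10, -40, 46, 29, 24, 38, 22] -> [1, -12, -42, 44, 27, 22, 36, 20] -> [-6, -19, -49, 37, 20, 15, 29, 13] -> [37, 29, 20, 15, 13, -6, -19, -49] -> [-37, -29, -20, -15, -13, 6, 19, 49]
  [-36, -26, -39, -28, -21, -46, 5, -12, 18] -> [-38, -28, -41, -30, -23, -48, 3, -14, 16] -> [-45, -35, -48, -37, -30, -55, -4, -21, 9] -> [9, -4, -21, -30, -35, -37, -45, -48, -55] -> [-9, 4, 21, 30, 35, 37, 45, 48, 55]
  [38, 45, -12, -29, -31, 37, 4, 22, 40, 25] -> [36, 43, -14, -31, -33, 35, 2, 20, 38, 23] -> [29, 36, -21, -38, -40, 28, -5, 13, 31, 16] -> [36, 31, 29, 28, 16, 13, -5, -21, -38, -40] -> [-36, -31, -29, -28, -16, -13, 5, 21, 38, 40]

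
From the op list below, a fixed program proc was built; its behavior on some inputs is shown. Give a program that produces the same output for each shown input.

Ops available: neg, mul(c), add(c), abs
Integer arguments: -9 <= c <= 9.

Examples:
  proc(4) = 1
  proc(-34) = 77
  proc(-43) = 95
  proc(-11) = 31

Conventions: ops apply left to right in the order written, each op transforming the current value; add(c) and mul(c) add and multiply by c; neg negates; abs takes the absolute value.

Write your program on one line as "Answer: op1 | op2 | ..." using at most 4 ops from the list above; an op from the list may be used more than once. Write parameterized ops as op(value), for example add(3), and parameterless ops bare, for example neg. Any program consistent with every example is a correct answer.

mul(2) | add(-9) | abs

Check, running the answer program on each example:
  4 -> 8 -> -1 -> 1
  -34 -> -68 -> -77 -> 77
  -43 -> -86 -> -95 -> 95
  -11 -> -22 -> -31 -> 31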